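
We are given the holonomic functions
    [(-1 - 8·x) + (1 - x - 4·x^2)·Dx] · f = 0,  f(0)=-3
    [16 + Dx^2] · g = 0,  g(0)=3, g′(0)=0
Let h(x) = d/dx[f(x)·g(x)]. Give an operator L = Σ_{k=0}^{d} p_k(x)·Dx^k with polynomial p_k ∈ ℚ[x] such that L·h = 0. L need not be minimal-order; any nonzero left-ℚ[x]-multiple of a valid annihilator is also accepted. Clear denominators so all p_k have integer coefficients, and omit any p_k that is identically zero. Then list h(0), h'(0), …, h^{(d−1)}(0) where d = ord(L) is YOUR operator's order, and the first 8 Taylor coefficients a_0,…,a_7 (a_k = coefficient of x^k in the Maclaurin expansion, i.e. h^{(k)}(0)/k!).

f: a_k = -3, -3, -15, -27, -87, -195, -543, -1323, …
g: a_k = 3, 0, -24, 0, 32, 0, -256/15, 0, …
h₀=f·g: eliminate ⇒ L₀, order ≤ 1·2.
Derive L from L₀ (diff closure).
L = (-12 - 64·x - 224·x^2 + 256·x^3 + 512·x^4) + (-1 - 4·x + 48·x^2 + 128·x^3)·Dx + (1 - 3·x - 10·x^2 + 16·x^3 + 32·x^4)·Dx^2  (order 2).
h: a_k = -9, 54, -27, 12, -165, 906/5, -3563/5, 1224/35, …
ICs: h(0) = -9, h′(0) = 54.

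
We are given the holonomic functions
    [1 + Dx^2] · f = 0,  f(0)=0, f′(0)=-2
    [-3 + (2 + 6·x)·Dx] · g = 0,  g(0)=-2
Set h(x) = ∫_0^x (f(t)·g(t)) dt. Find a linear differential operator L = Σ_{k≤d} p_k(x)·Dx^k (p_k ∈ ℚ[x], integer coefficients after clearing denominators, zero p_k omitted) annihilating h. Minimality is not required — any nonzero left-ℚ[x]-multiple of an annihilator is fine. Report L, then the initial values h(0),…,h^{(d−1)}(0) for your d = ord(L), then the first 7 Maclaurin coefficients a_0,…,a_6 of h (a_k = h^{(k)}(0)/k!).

f: a_k = 0, -2, 0, 1/3, 0, -1/60, 0, …
g: a_k = -2, -3, 9/4, -27/8, 405/64, -1701/128, 15309/512, …
f·g: L₀ = L_f ⊗_s L_g, ord ≤ 2·1.
h=∫₀ˣh₀: take L = L₀·Dx.
L = (31 + 24·x + 36·x^2)·Dx + (-12 - 36·x)·Dx^2 + (4 + 24·x + 36·x^2)·Dx^3  (order 3).
h: a_k = 0, 0, 2, 2, -31/24, 23/20, -5699/2880, …
ICs: h(0) = 0, h′(0) = 0, h′′(0) = 4.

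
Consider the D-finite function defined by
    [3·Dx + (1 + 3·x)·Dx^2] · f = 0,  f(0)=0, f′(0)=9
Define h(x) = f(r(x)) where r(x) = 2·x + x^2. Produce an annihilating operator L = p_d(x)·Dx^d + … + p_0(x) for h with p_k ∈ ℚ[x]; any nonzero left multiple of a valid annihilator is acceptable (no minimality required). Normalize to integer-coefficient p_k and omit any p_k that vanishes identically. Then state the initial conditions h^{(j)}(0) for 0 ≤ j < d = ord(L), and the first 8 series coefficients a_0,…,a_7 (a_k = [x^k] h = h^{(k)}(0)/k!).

L = (5 + 6·x + 3·x^2)·Dx + (1 + 7·x + 9·x^2 + 3·x^3)·Dx^2  (order 2).
h: a_k = 0, 18, -45, 162, -1323/2, 14418/5, -13095, 428166/7, …
ICs: h(0) = 0, h′(0) = 18.

f: a_k = 0, 9, -27/2, 27, -243/4, 729/5, -729/2, 6561/7, …
Change of var in L_f (x↦r) gives L₀.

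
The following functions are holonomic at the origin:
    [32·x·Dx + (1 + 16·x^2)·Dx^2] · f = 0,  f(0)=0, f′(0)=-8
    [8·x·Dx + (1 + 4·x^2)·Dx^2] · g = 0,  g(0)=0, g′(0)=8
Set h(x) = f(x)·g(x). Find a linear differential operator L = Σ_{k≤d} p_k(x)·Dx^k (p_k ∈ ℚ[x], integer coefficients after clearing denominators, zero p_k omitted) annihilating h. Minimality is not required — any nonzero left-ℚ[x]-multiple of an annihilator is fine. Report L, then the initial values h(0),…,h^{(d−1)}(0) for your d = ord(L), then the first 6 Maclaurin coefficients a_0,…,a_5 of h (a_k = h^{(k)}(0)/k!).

L = (-1536·x - 51200·x^3 - 262144·x^5 + 655360·x^7 + 6291456·x^9)·Dx + (-80 - 6592·x^2 - 92160·x^4 - 229376·x^6 + 2293760·x^8 + 9437184·x^10)·Dx^2 + (-160·x - 4480·x^3 - 30720·x^5 + 69632·x^7 + 1310720·x^9 + 3145728·x^11)·Dx^3 + (-1 - 40·x^2 - 464·x^4 + 29696·x^8 + 163840·x^10 + 262144·x^12)·Dx^4  (order 4).
h: a_k = 0, 0, -64, 0, 1280/3, 0, …
ICs: h(0) = 0, h′(0) = 0, h′′(0) = -128, h′′′(0) = 0.

f: a_k = 0, -8, 0, 128/3, 0, -2048/5, …
g: a_k = 0, 8, 0, -32/3, 0, 128/5, …
L₀ := L_f ⊗_s L_g (sym. prod.), ord ≤ 4.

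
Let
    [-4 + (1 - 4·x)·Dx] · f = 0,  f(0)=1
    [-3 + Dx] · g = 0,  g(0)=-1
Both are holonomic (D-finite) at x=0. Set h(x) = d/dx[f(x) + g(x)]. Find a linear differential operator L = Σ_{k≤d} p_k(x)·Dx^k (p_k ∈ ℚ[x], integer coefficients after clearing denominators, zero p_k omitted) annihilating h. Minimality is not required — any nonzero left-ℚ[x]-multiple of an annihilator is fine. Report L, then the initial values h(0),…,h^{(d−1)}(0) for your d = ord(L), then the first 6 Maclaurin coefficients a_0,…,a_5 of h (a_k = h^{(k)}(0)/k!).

L = (216 + 288·x) + (-87 - 72·x + 144·x^2)·Dx + (5 - 8·x - 48·x^2)·Dx^2  (order 2).
h: a_k = 1, 23, 357/2, 2021/2, 40879/8, 982797/40, …
ICs: h(0) = 1, h′(0) = 23.

f: a_k = 1, 4, 16, 64, 256, 1024, …
g: a_k = -1, -3, -9/2, -9/2, -27/8, -81/40, …
f+g: L₀ = lclm(L_f,L_g), ord ≤ 1+1.
Derive L from L₀ (diff closure).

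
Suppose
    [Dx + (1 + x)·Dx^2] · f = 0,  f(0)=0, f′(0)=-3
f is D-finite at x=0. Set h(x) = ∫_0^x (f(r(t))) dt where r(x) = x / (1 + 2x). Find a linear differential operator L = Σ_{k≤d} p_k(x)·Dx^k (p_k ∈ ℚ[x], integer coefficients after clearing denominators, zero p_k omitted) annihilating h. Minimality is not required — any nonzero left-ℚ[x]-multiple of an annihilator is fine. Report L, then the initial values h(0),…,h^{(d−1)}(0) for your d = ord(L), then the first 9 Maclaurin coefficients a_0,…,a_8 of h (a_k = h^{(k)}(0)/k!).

L = (5 + 12·x)·Dx^2 + (1 + 5·x + 6·x^2)·Dx^3  (order 3).
h: a_k = 0, 0, -3/2, 5/2, -19/4, 39/4, -211/10, 95/2, -6177/56, …
ICs: h(0) = 0, h′(0) = 0, h′′(0) = -3.

f: a_k = 0, -3, 3/2, -1, 3/4, -3/5, 1/2, -3/7, 3/8, …
f∘r: x↦r, Dx↦Dx/r' in L_f ⇒ L₀.
h=∫h₀ ⇒ L = L₀·Dx.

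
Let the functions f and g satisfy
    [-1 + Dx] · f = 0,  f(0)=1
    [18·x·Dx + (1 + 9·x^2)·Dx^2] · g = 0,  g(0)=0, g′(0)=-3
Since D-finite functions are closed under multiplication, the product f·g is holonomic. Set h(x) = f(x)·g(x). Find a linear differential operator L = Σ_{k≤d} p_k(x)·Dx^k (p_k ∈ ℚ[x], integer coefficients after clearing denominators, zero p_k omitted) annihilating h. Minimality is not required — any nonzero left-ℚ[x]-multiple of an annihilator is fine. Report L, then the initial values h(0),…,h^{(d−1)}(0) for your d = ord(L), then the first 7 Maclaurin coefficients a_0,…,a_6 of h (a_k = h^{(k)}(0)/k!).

f: a_k = 1, 1, 1/2, 1/6, 1/24, 1/120, 1/720, …
g: a_k = 0, -3, 0, 9, 0, -243/5, 0, …
f·g: L₀ = L_f ⊗_s L_g, ord ≤ 1·2.
L = (1 - 18·x + 9·x^2) + (-2 + 18·x - 18·x^2)·Dx + (1 + 9·x^2)·Dx^2  (order 2).
h: a_k = 0, -3, -3, 15/2, 17/2, -1769/40, -377/8, …
ICs: h(0) = 0, h′(0) = -3.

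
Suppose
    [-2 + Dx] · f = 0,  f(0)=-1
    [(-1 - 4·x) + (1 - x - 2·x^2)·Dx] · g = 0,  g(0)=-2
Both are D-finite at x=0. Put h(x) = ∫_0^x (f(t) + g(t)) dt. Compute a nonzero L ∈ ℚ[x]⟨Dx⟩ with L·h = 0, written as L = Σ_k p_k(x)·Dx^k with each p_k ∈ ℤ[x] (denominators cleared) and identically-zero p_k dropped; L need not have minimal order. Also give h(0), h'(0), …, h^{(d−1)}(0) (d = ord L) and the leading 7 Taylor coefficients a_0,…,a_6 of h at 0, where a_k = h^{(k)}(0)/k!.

L = (8 + 12·x + 72·x^2 + 32·x^3)·Dx + (-2 - 20·x - 36·x^2 + 16·x^3 + 16·x^4)·Dx^2 + (-1 + 7·x - 16·x^3 - 8·x^4)·Dx^3  (order 3).
h: a_k = 0, -3, -2, -8/3, -17/6, -68/15, -317/45, …
ICs: h(0) = 0, h′(0) = -3, h′′(0) = -4.

f: a_k = -1, -2, -2, -4/3, -2/3, -4/15, -4/45, …
g: a_k = -2, -2, -6, -10, -22, -42, -86, …
Weyl lclm of L_f,L_g ⇒ L₀ (ord ≤ 2).
Integrate: L := L₀·Dx.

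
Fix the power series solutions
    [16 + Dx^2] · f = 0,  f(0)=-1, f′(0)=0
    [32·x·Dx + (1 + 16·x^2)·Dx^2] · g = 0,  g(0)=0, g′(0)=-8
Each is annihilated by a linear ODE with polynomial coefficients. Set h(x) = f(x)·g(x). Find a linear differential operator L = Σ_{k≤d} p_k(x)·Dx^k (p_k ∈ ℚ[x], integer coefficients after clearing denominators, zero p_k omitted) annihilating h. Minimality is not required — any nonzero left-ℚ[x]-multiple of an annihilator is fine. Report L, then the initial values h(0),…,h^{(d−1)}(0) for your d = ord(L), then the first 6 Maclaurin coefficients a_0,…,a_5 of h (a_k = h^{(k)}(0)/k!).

L = (1280 + 53248·x^2 + 360448·x^4 + 2097152·x^6 + 8388608·x^8) + (1536·x + 40960·x^3 + 393216·x^5 + 2097152·x^7)·Dx + (96 + 4096·x^2 + 36864·x^4 + 262144·x^6 + 1048576·x^8)·Dx^2 + (96·x + 2560·x^3 + 24576·x^5 + 131072·x^7)·Dx^3 + (1 + 48·x^2 + 896·x^4 + 8192·x^6 + 32768·x^8)·Dx^4  (order 4).
h: a_k = 0, 8, 0, -320/3, 0, 12544/15, …
ICs: h(0) = 0, h′(0) = 8, h′′(0) = 0, h′′′(0) = -640.

f: a_k = -1, 0, 8, 0, -32/3, 0, …
g: a_k = 0, -8, 0, 128/3, 0, -2048/5, …
L₀ := L_f ⊗_s L_g (sym. prod.), ord ≤ 4.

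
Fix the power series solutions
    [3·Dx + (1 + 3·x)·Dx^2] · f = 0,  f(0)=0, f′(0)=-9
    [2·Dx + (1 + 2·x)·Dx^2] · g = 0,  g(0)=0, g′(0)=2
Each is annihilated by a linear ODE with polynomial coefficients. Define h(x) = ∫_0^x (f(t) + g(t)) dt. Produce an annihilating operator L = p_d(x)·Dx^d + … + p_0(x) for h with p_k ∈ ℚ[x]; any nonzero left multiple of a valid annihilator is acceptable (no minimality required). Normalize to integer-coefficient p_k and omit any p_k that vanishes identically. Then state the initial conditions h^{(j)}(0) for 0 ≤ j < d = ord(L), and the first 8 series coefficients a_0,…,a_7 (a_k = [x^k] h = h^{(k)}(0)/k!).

f: a_k = 0, -9, 27/2, -27, 243/4, -729/5, 729/2, -6561/7, …
g: a_k = 0, 2, -2, 8/3, -4, 32/5, -32/3, 128/7, …
L₀ := lclm(L_f,L_g); ord L₀ ≤ 2+2.
Integrate: L := L₀·Dx.
L = 12·Dx^2 + (10 + 24·x)·Dx^3 + (1 + 5·x + 6·x^2)·Dx^4  (order 4).
h: a_k = 0, 0, -7/2, 23/6, -73/12, 227/20, -697/30, 2123/42, …
ICs: h(0) = 0, h′(0) = 0, h′′(0) = -7, h′′′(0) = 23.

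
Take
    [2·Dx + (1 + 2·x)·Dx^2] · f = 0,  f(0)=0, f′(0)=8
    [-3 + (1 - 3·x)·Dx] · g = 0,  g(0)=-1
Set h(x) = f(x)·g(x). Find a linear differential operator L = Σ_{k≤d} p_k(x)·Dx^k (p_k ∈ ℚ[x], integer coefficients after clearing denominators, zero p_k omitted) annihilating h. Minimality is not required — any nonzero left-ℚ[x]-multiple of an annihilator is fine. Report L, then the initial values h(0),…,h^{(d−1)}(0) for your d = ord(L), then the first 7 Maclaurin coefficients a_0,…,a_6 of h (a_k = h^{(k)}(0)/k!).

L = 6 + (4 + 18·x)·Dx + (-1 + x + 6·x^2)·Dx^2  (order 2).
h: a_k = 0, -8, -16, -176/3, -160, -2528/5, -22112/15, …
ICs: h(0) = 0, h′(0) = -8.

f: a_k = 0, 8, -8, 32/3, -16, 128/5, -128/3, …
g: a_k = -1, -3, -9, -27, -81, -243, -729, …
f·g: L₀ = L_f ⊗_s L_g, ord ≤ 2·1.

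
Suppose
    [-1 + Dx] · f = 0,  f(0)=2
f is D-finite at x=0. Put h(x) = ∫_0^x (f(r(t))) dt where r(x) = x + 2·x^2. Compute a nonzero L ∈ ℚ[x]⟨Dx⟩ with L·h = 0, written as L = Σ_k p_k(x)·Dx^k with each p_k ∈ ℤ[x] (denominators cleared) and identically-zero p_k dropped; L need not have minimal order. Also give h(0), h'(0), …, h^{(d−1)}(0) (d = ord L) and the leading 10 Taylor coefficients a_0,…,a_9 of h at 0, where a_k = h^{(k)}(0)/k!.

L = (-1 - 4·x)·Dx + Dx^2  (order 2).
h: a_k = 0, 2, 1, 5/3, 13/12, 73/60, 281/360, 1741/2520, 1697/4032, 57233/181440, …
ICs: h(0) = 0, h′(0) = 2.

f: a_k = 2, 2, 1, 1/3, 1/12, 1/60, 1/360, 1/2520, 1/20160, 1/181440, …
Substitute x→r, Dx→(1/r')Dx; clear ⇒ L₀.
h=∫₀ˣh₀: take L = L₀·Dx.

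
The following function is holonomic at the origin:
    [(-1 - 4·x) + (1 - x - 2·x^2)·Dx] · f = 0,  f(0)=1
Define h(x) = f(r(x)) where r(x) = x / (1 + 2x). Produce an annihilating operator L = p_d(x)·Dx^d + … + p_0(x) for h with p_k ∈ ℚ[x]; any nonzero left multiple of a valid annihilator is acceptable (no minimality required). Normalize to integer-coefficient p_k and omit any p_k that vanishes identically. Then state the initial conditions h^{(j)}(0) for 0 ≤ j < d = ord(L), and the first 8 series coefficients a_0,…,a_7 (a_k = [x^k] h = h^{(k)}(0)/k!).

f: a_k = 1, 1, 3, 5, 11, 21, 43, 85, …
h₀=f(r): pull back L_f along r ⇒ L₀.
L = (-1 - 6·x) + (1 + 5·x + 6·x^2)·Dx  (order 1).
h: a_k = 1, 1, 1, -3, 9, -27, 81, -243, …
ICs: h(0) = 1.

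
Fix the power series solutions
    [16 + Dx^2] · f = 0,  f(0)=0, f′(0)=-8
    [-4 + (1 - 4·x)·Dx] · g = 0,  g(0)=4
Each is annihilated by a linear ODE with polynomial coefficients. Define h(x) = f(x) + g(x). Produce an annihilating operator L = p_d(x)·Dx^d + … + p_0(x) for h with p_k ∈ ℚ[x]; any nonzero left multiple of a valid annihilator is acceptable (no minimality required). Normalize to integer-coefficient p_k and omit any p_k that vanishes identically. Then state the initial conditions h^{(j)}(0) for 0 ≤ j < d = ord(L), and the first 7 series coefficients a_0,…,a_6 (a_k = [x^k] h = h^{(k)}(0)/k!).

L = (-448 + 512·x - 1024·x^2) + (48 - 320·x + 768·x^2 - 1024·x^3)·Dx + (-28 + 32·x - 64·x^2)·Dx^2 + (3 - 20·x + 48·x^2 - 64·x^3)·Dx^3  (order 3).
h: a_k = 4, 8, 64, 832/3, 1024, 61184/15, 16384, …
ICs: h(0) = 4, h′(0) = 8, h′′(0) = 128.

f: a_k = 0, -8, 0, 64/3, 0, -256/15, 0, …
g: a_k = 4, 16, 64, 256, 1024, 4096, 16384, …
L₀ := lclm(L_f,L_g); ord L₀ ≤ 2+1.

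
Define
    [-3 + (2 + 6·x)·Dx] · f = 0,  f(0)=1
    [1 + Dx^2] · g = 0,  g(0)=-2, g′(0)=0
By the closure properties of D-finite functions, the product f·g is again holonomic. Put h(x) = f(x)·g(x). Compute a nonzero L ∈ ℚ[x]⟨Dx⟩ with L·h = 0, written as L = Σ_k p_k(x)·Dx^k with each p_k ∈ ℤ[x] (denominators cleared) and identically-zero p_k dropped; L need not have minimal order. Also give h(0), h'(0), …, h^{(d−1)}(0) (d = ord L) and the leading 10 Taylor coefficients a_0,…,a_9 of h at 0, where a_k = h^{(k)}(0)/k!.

f: a_k = 1, 3/2, -9/8, 27/16, -405/128, 1701/256, -15309/1024, 72171/2048, -2814669/32768, 14073345/65536, …
g: a_k = -2, 0, 1, 0, -1/12, 0, 1/360, 0, -1/20160, 0, …
h₀=f·g: eliminate ⇒ L₀, order ≤ 1·2.
L = (31 + 24·x + 36·x^2) + (-12 - 36·x)·Dx + (4 + 24·x + 36·x^2)·Dx^2  (order 2).
h: a_k = -2, -3, 13/4, -15/8, 983/192, -1501/128, 618229/23040, -982601/15360, 810807791/5160960, -1358343193/3440640, …
ICs: h(0) = -2, h′(0) = -3.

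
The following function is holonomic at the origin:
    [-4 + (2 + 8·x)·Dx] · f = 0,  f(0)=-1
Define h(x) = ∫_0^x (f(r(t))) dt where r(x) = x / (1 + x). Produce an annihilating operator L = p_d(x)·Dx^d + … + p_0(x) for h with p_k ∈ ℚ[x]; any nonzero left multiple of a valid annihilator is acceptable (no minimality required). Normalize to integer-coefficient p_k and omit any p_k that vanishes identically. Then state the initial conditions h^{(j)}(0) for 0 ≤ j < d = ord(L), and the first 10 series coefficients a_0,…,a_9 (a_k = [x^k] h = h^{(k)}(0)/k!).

f: a_k = -1, -2, 2, -4, 10, -28, 84, -264, 858, -2860, …
f∘r: x↦r, Dx↦Dx/r' in L_f ⇒ L₀.
h=∫h₀ ⇒ L = L₀·Dx.
L = -2·Dx + (1 + 6·x + 5·x^2)·Dx^2  (order 2).
h: a_k = 0, -1, -1, 4/3, -5/2, 6, -17, 376/7, -731/4, 5900/9, …
ICs: h(0) = 0, h′(0) = -1.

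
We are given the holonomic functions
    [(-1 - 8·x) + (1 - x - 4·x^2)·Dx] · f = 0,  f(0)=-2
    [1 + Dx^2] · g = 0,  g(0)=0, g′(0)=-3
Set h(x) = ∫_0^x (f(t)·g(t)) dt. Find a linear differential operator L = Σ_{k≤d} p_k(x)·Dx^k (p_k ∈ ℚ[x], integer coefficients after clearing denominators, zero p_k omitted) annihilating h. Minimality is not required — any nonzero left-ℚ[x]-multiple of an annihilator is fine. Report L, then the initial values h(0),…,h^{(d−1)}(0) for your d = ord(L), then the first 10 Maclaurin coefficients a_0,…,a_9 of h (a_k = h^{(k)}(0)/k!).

L = (7 + x + 4·x^2)·Dx + (2 + 16·x)·Dx^2 + (-1 + x + 4·x^2)·Dx^3  (order 3).
h: a_k = 0, 0, 3, 2, 29/4, 53/5, 1127/40, 7621/140, 888089/6720, 2168417/7560, …
ICs: h(0) = 0, h′(0) = 0, h′′(0) = 6.

f: a_k = -2, -2, -10, -18, -58, -130, -362, -882, -2330, -5858, …
g: a_k = 0, -3, 0, 1/2, 0, -1/40, 0, 1/1680, 0, -1/120960, …
L₀ := L_f ⊗_s L_g (sym. prod.), ord ≤ 2.
∫: right-multiply L₀ by Dx.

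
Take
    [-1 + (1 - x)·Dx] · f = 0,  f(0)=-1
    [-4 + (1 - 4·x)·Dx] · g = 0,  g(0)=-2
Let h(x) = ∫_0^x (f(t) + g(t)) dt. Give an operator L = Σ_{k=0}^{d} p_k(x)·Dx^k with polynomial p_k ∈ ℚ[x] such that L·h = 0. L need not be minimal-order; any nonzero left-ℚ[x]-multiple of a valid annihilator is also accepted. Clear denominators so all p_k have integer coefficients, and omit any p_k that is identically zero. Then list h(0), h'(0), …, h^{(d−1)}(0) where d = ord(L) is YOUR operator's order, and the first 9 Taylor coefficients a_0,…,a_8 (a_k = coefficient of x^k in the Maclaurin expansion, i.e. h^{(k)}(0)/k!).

L = -8·Dx + (10 - 16·x)·Dx^2 + (-1 + 5·x - 4·x^2)·Dx^3  (order 3).
h: a_k = 0, -3, -9/2, -11, -129/4, -513/5, -683/2, -8193/7, -32769/8, …
ICs: h(0) = 0, h′(0) = -3, h′′(0) = -9.

f: a_k = -1, -1, -1, -1, -1, -1, -1, -1, -1, …
g: a_k = -2, -8, -32, -128, -512, -2048, -8192, -32768, -131072, …
Weyl lclm of L_f,L_g ⇒ L₀ (ord ≤ 2).
h=∫h₀ ⇒ L = L₀·Dx.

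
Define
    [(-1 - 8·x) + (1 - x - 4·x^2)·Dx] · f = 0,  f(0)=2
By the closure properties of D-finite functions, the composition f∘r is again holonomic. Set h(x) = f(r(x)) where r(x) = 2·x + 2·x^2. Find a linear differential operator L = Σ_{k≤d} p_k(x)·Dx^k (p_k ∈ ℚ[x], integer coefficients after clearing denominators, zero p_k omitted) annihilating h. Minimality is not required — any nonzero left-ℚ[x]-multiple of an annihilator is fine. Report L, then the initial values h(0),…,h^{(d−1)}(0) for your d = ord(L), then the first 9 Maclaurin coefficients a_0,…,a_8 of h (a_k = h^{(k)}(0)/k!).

L = (2 + 36·x + 96·x^2 + 64·x^3) + (-1 + 2·x + 18·x^2 + 32·x^3 + 16·x^4)·Dx  (order 1).
h: a_k = 2, 4, 44, 224, 1400, 8304, 49680, 297216, 1776800, …
ICs: h(0) = 2.

f: a_k = 2, 2, 10, 18, 58, 130, 362, 882, 2330, …
Change of var in L_f (x↦r) gives L₀.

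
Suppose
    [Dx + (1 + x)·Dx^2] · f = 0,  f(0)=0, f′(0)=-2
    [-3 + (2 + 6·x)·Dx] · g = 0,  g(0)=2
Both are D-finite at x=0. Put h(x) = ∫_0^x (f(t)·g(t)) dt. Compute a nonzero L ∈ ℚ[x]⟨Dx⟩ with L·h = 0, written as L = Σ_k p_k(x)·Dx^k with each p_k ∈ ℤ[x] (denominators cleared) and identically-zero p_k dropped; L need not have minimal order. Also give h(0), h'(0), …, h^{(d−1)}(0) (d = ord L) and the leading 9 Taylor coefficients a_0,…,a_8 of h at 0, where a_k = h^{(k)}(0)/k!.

f: a_k = 0, -2, 1, -2/3, 1/2, -2/5, 1/3, -2/7, 1/4, …
g: a_k = 2, 3, -9/4, 27/8, -405/64, 1701/128, -15309/512, 72171/1024, -2814669/16384, …
Sym-product of L_f,L_g gives L₀ (≤ ord 2).
h=∫h₀ ⇒ L = L₀·Dx.
L = (21 + 9·x)·Dx + (-8 - 24·x)·Dx^2 + (4 + 28·x + 60·x^2 + 36·x^3)·Dx^3  (order 3).
h: a_k = 0, 0, -2, -4/3, 37/24, -2, 2917/960, -17671/3360, 719709/71680, …
ICs: h(0) = 0, h′(0) = 0, h′′(0) = -4.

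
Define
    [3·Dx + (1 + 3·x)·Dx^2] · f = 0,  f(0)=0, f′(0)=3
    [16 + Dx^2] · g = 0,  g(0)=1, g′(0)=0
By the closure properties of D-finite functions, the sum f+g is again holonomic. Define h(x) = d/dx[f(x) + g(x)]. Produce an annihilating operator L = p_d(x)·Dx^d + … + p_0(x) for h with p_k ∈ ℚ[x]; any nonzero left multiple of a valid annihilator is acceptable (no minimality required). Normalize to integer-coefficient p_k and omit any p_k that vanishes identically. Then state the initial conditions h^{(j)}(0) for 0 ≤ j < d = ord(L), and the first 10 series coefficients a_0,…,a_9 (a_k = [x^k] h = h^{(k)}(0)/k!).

f: a_k = 0, 3, -9/2, 9, -81/4, 243/5, -243/2, 2187/7, -6561/8, 2187, …
g: a_k = 1, 0, -8, 0, 32/3, 0, -256/45, 0, 512/315, 0, …
Weyl lclm of L_f,L_g ⇒ L₀ (ord ≤ 4).
Derive L from L₀ (diff closure).
L = (1680 + 2304·x + 3456·x^2) + (272 + 1584·x + 3456·x^2 + 3456·x^3)·Dx + (105 + 144·x + 216·x^2)·Dx^2 + (17 + 99·x + 216·x^2 + 216·x^3)·Dx^3  (order 3).
h: a_k = 3, -25, 27, -115/3, 243, -11447/15, 2187, -2062619/315, 19683, -167412107/2835, …
ICs: h(0) = 3, h′(0) = -25, h′′(0) = 54.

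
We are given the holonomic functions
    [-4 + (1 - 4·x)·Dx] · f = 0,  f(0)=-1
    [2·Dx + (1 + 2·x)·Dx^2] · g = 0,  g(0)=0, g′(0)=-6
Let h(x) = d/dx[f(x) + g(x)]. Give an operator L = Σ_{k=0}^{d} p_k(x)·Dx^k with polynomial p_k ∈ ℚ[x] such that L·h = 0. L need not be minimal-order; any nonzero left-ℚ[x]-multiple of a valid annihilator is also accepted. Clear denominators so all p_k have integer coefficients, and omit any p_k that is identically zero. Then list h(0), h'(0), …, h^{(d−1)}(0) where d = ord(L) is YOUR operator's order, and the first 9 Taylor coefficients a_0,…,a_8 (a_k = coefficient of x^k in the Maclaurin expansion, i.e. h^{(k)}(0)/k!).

f: a_k = -1, -4, -16, -64, -256, -1024, -4096, -16384, -65536, …
g: a_k = 0, -6, 6, -8, 12, -96/5, 32, -384/7, 96, …
L₀ := lclm(L_f,L_g); ord L₀ ≤ 1+2.
Differentiate: ansatz ord ≤ ord L₀ ⇒ L.
L = (128 + 64·x) + (44 + 224·x + 128·x^2)·Dx + (-5 + 6·x + 48·x^2 + 32·x^3)·Dx^2  (order 2).
h: a_k = -10, -20, -216, -976, -5216, -24384, -115072, -523520, -2360832, …
ICs: h(0) = -10, h′(0) = -20.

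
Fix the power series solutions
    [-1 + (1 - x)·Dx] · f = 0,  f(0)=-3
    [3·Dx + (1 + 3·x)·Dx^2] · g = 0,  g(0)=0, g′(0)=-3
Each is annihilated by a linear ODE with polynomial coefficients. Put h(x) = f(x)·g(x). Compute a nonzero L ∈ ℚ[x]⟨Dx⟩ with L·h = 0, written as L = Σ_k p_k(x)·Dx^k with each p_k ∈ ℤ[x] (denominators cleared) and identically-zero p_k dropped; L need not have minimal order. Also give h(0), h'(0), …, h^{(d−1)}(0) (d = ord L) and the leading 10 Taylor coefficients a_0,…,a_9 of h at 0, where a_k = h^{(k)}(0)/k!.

f: a_k = -3, -3, -3, -3, -3, -3, -3, -3, -3, -3, …
g: a_k = 0, -3, 9/2, -9, 81/4, -243/5, 243/2, -2187/7, 6561/8, -2187, …
Sym-product of L_f,L_g gives L₀ (≤ ord 2).
L = 3 + (-1 + 9·x)·Dx + (-1 - 2·x + 3·x^2)·Dx^2  (order 2).
h: a_k = 0, 9, -9/2, 45/2, -153/4, 2151/20, -5139/20, 95247/140, -498411/280, 1338669/280, …
ICs: h(0) = 0, h′(0) = 9.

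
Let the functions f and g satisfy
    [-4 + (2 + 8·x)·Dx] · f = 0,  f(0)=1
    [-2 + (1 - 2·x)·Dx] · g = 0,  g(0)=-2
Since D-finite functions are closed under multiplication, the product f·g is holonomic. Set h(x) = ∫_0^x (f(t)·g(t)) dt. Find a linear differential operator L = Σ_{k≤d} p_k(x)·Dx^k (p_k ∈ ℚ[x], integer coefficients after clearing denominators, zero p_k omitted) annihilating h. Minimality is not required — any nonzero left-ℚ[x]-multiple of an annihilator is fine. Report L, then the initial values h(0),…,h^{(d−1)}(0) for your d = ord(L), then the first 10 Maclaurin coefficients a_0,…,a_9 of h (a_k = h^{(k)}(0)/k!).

f: a_k = 1, 2, -2, 4, -10, 28, -84, 264, -858, 2860, …
g: a_k = -2, -4, -8, -16, -32, -64, -128, -256, -512, -1024, …
f·g: L₀ = L_f ⊗_s L_g, ord ≤ 1·1.
h=∫₀ˣh₀: take L = L₀·Dx.
L = (4 + 4·x)·Dx + (-1 - 2·x + 8·x^2)·Dx^2  (order 2).
h: a_k = 0, -2, -4, -4, -8, -44/5, -24, -120/7, -96, 20, …
ICs: h(0) = 0, h′(0) = -2.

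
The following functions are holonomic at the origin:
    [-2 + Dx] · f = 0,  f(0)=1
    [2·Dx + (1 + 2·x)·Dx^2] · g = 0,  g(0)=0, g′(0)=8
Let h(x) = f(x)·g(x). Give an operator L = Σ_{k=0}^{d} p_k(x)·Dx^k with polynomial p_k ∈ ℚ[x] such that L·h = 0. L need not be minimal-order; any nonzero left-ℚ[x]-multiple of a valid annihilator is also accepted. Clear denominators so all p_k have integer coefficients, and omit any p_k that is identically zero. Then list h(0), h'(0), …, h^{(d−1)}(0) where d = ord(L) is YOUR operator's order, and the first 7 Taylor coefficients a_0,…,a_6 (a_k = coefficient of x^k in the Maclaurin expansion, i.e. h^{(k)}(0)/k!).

f: a_k = 1, 2, 2, 4/3, 2/3, 4/15, 4/45, …
g: a_k = 0, 8, -8, 32/3, -16, 128/5, -128/3, …
L₀ := L_f ⊗_s L_g (sym. prod.), ord ≤ 2.
L = 8·x + (-2 - 8·x)·Dx + (1 + 2·x)·Dx^2  (order 2).
h: a_k = 0, 8, 8, 32/3, 0, 48/5, -112/9, …
ICs: h(0) = 0, h′(0) = 8.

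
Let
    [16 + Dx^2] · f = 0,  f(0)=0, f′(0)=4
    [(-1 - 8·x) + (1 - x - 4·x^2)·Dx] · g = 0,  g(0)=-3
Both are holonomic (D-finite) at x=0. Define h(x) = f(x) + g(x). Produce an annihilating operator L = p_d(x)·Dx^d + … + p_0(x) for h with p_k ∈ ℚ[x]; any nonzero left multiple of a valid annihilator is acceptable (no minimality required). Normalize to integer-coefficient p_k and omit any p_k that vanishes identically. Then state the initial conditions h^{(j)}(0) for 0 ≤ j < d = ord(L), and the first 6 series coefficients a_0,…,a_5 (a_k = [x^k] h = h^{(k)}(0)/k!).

f: a_k = 0, 4, 0, -32/3, 0, 128/15, …
g: a_k = -3, -3, -15, -27, -87, -195, …
h₀=f+g: left-lcm gives L₀, ord ≤ 3.
L = (-560 - 4608·x - 1664·x^2 - 6144·x^3 - 10240·x^4 - 16384·x^5) + (208 - 272·x - 896·x^2 + 1408·x^3 + 1536·x^4 - 6144·x^5 - 8192·x^6)·Dx + (-35 - 288·x - 104·x^2 - 384·x^3 - 640·x^4 - 1024·x^5)·Dx^2 + (13 - 17·x - 56·x^2 + 88·x^3 + 96·x^4 - 384·x^5 - 512·x^6)·Dx^3  (order 3).
h: a_k = -3, 1, -15, -113/3, -87, -2797/15, …
ICs: h(0) = -3, h′(0) = 1, h′′(0) = -30.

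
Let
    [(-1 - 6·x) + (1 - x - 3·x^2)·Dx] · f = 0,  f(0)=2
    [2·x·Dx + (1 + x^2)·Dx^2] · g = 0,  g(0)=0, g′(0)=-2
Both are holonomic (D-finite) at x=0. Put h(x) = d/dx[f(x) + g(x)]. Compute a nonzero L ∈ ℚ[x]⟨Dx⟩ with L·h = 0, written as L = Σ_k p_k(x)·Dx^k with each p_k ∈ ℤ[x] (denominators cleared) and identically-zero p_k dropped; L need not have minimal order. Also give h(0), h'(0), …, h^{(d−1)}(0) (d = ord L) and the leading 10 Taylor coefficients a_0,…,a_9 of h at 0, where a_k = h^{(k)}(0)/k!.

f: a_k = 2, 2, 8, 14, 38, 80, 194, 434, 1016, 2318, …
g: a_k = 0, -2, 0, 2/3, 0, -2/5, 0, 2/7, 0, -2/9, …
L₀ := lclm(L_f,L_g); ord L₀ ≤ 1+2.
h₀' ⇒ L via d/dx closure of L₀.
L = (-8 + 32·x + 300·x^2 + 504·x^3 + 1134·x^4 + 162·x^6) + (22 + 148·x + 184·x^2 + 576·x^3 + 441·x^4 + 918·x^5 + 27·x^6 + 162·x^7)·Dx + (-4 - 6·x - 18·x^2 + 60·x^3 + 85·x^4 + 75·x^5 + 126·x^6 + 9·x^7 + 27·x^8)·Dx^2  (order 2).
h: a_k = 0, 16, 44, 152, 398, 1164, 3040, 8128, 20860, 53660, …
ICs: h(0) = 0, h′(0) = 16.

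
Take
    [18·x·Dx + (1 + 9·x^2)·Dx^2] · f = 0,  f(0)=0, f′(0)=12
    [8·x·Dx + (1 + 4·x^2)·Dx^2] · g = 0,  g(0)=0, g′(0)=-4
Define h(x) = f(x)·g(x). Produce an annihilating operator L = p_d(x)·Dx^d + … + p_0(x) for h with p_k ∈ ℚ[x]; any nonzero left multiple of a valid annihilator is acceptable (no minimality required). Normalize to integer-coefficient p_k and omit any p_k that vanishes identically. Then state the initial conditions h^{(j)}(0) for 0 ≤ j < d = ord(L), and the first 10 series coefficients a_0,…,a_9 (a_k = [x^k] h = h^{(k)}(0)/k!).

f: a_k = 0, 12, 0, -36, 0, 972/5, 0, -8748/7, 0, 8748, …
g: a_k = 0, -4, 0, 16/3, 0, -64/5, 0, 256/7, 0, -1024/9, …
f·g: L₀ = L_f ⊗_s L_g, ord ≤ 2·2.
L = (-864·x - 18720·x^3 - 82944·x^5 + 134784·x^7 + 1119744·x^9)·Dx + (-52 - 3036·x^2 - 33696·x^4 - 72576·x^6 + 471744·x^8 + 1679616·x^10)·Dx^2 + (-104·x - 2072·x^3 - 11232·x^5 + 13968·x^7 + 269568·x^9 + 559872·x^11)·Dx^3 + (-1 - 26·x^2 - 205·x^4 + 7380·x^8 + 33696·x^10 + 46656·x^12)·Dx^4  (order 4).
h: a_k = 0, 0, -48, 0, 208, 0, -5616/5, 0, 242736/35, 0, …
ICs: h(0) = 0, h′(0) = 0, h′′(0) = -96, h′′′(0) = 0.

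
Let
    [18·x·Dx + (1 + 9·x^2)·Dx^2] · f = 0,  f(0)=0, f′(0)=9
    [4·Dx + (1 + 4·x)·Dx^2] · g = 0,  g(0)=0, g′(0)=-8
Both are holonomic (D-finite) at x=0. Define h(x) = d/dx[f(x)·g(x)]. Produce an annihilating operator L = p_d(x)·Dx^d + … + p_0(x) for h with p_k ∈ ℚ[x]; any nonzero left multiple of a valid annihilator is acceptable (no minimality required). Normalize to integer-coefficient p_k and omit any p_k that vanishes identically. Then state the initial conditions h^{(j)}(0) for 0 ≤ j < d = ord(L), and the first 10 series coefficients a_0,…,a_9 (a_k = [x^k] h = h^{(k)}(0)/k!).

f: a_k = 0, 9, 0, -27, 0, 729/5, 0, -6561/7, 0, 6561, …
g: a_k = 0, -8, 16, -128/3, 128, -2048/5, 4096/3, -32768/7, 16384, -524288/9, …
h₀=f·g: eliminate ⇒ L₀, order ≤ 2·2.
Differentiate: ansatz ord ≤ ord L₀ ⇒ L.
L = (2448 + 17280·x + 76464·x^2 + 518400·x^3 + 1399680·x^4 + 2426112·x^5 + 1679616·x^7) + (452 + 10800·x + 98028·x^2 + 491184·x^3 + 1840320·x^4 + 4339008·x^5 + 6531840·x^6 + 1259712·x^7 + 5878656·x^8)·Dx + (136 + 1912·x + 18576·x^2 + 103608·x^3 + 389448·x^4 + 1100304·x^5 + 2239488·x^6 + 3277584·x^7 + 1259712·x^8 + 3359232·x^9)·Dx^2 + (13 + 176·x + 1234·x^2 + 6048·x^3 + 22833·x^4 + 68688·x^5 + 154224·x^6 + 279936·x^7 + 399492·x^8 + 209952·x^9 + 419904·x^10)·Dx^3  (order 3).
h: a_k = 0, -144, 432, -672, 3600, -111024/5, 390768/5, -1191744/5, 35991216/35, -164539888/35, …
ICs: h(0) = 0, h′(0) = -144, h′′(0) = 864.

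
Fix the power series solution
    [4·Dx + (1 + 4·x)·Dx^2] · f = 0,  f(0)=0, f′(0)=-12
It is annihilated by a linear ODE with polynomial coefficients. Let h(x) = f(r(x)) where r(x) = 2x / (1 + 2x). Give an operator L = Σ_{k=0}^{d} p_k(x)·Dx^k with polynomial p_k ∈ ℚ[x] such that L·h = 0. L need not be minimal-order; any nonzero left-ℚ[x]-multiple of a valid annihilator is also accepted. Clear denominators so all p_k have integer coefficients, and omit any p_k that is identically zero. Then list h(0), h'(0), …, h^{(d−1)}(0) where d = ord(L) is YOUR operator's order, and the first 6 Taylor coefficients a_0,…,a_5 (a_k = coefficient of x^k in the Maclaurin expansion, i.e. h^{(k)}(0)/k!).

f: a_k = 0, -12, 24, -64, 192, -3072/5, …
Change of var in L_f (x↦r) gives L₀.
L = (12 + 40·x)·Dx + (1 + 12·x + 20·x^2)·Dx^2  (order 2).
h: a_k = 0, -24, 144, -992, 7488, -299904/5, …
ICs: h(0) = 0, h′(0) = -24.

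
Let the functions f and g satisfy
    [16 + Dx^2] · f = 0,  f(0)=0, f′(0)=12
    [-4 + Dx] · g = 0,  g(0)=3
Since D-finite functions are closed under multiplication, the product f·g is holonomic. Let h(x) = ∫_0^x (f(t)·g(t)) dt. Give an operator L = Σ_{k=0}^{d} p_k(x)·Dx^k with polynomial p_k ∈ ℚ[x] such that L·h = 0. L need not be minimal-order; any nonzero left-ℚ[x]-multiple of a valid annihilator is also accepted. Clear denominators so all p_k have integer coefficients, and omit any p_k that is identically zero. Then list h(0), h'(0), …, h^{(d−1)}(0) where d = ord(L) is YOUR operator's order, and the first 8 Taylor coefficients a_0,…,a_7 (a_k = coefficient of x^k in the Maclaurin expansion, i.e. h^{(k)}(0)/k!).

f: a_k = 0, 12, 0, -32, 0, 128/5, 0, -1024/105, …
g: a_k = 3, 12, 24, 32, 32, 128/5, 256/15, 1024/105, …
f·g: L₀ = L_f ⊗_s L_g, ord ≤ 2·1.
∫: right-multiply L₀ by Dx.
L = 32·Dx - 8·Dx^2 + Dx^3  (order 3).
h: a_k = 0, 0, 18, 48, 48, 0, -256/5, -2048/35, …
ICs: h(0) = 0, h′(0) = 0, h′′(0) = 36.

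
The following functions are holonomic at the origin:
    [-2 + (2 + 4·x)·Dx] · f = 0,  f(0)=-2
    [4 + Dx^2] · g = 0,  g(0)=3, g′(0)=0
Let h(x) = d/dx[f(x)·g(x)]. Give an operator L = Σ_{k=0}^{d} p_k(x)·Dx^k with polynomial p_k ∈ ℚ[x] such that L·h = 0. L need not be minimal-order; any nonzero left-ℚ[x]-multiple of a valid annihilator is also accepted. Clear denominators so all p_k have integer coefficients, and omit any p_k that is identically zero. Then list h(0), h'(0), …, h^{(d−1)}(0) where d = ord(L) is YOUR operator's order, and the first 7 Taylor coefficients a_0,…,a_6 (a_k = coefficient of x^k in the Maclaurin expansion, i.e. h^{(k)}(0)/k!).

L = (53 + 288·x + 544·x^2 + 512·x^3 + 256·x^4) + (-2 - 36·x - 96·x^2 - 64·x^3)·Dx + (7 + 44·x + 108·x^2 + 128·x^3 + 64·x^4)·Dx^2  (order 2).
h: a_k = -6, 30, 27, -25, -65/4, 349/20, -2807/120, …
ICs: h(0) = -6, h′(0) = 30.

f: a_k = -2, -2, 1, -1, 5/4, -7/4, 21/8, …
g: a_k = 3, 0, -6, 0, 2, 0, -4/15, …
L₀ := L_f ⊗_s L_g (sym. prod.), ord ≤ 2.
Derive L from L₀ (diff closure).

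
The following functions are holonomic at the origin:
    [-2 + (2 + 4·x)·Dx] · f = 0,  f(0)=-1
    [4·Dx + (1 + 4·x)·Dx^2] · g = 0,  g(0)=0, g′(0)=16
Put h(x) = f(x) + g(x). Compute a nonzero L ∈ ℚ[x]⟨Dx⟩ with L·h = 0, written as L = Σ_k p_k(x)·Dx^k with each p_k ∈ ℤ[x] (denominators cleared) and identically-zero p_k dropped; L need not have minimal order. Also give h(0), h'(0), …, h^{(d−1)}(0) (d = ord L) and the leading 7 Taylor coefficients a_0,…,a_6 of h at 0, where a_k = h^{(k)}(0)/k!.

f: a_k = -1, -1, 1/2, -1/2, 5/8, -7/8, 21/16, …
g: a_k = 0, 16, -32, 256/3, -256, 4096/5, -8192/3, …
Weyl lclm of L_f,L_g ⇒ L₀ (ord ≤ 3).
L = (20 + 16·x)·Dx + (29 + 104·x + 80·x^2)·Dx^2 + (3 + 22·x + 48·x^2 + 32·x^3)·Dx^3  (order 3).
h: a_k = -1, 15, -63/2, 509/6, -2043/8, 32733/40, -131009/48, …
ICs: h(0) = -1, h′(0) = 15, h′′(0) = -63.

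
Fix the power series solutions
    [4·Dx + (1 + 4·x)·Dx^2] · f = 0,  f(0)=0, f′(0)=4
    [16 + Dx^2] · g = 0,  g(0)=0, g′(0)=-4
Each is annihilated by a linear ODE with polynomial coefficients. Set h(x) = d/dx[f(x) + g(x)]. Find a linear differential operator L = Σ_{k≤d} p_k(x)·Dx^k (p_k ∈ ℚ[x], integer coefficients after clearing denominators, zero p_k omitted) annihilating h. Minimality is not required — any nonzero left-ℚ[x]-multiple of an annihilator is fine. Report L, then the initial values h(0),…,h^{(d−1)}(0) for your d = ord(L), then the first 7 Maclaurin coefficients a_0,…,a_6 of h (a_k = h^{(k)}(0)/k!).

L = (448 + 512·x + 1024·x^2) + (48 + 320·x + 768·x^2 + 1024·x^3)·Dx + (28 + 32·x + 64·x^2)·Dx^2 + (3 + 20·x + 48·x^2 + 64·x^3)·Dx^3  (order 3).
h: a_k = 0, -16, 96, -256, 2944/3, -4096, 738304/45, …
ICs: h(0) = 0, h′(0) = -16, h′′(0) = 192.

f: a_k = 0, 4, -8, 64/3, -64, 1024/5, -2048/3, …
g: a_k = 0, -4, 0, 32/3, 0, -128/15, 0, …
f+g: L₀ = lclm(L_f,L_g), ord ≤ 2+2.
Derive L from L₀ (diff closure).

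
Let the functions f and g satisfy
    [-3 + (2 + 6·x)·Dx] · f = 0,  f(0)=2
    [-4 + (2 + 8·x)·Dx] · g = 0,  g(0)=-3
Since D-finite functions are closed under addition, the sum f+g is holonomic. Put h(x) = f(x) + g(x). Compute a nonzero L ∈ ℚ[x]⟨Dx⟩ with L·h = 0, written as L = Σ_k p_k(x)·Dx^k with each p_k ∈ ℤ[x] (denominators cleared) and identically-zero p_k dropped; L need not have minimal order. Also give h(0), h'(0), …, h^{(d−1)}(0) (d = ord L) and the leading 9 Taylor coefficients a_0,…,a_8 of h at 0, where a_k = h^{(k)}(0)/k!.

f: a_k = 2, 3, -9/4, 27/8, -405/64, 1701/128, -15309/512, 72171/1024, -2814669/16384, …
g: a_k = -3, -6, 6, -12, 30, -84, 252, -792, 2574, …
Weyl lclm of L_f,L_g ⇒ L₀ (ord ≤ 2).
L = -6 + (7 + 24·x)·Dx + (2 + 14·x + 24·x^2)·Dx^2  (order 2).
h: a_k = -1, -3, 15/4, -69/8, 1515/64, -9051/128, 113715/512, -738837/1024, 39357747/16384, …
ICs: h(0) = -1, h′(0) = -3.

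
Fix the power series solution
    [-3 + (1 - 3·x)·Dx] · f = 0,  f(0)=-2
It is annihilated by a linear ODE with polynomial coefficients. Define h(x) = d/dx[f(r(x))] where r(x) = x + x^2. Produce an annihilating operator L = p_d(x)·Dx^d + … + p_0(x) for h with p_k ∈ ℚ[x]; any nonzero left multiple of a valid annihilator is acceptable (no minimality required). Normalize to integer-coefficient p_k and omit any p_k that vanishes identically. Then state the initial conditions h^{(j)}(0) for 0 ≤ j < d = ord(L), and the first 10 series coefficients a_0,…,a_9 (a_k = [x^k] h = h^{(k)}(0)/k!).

f: a_k = -2, -6, -18, -54, -162, -486, -1458, -4374, -13122, -39366, …
Change of var in L_f (x↦r) gives L₀.
h₀' ⇒ L via d/dx closure of L₀.
L = (8 + 18·x + 18·x^2) + (-1 + x + 9·x^2 + 6·x^3)·Dx  (order 1).
h: a_k = -6, -48, -270, -1368, -6480, -29484, -130410, -565056, -2410074, -10152540, …
ICs: h(0) = -6.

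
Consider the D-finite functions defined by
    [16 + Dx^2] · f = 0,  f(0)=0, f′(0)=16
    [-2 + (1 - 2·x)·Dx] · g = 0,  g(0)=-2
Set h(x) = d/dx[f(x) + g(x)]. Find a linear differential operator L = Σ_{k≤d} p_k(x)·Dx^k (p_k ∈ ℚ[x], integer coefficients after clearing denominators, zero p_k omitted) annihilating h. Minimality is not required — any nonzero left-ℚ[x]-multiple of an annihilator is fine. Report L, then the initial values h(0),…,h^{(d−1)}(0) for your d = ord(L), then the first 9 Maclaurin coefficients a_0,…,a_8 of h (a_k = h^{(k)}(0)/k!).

L = (512 - 512·x + 512·x^2) + (-80 + 288·x - 384·x^2 + 256·x^3)·Dx + (32 - 32·x + 32·x^2)·Dx^2 + (-5 + 18·x - 24·x^2 + 16·x^3)·Dx^3  (order 3).
h: a_k = 12, -16, -176, -128, -448/3, -768, -84736/45, -4096, -2894848/315, …
ICs: h(0) = 12, h′(0) = -16, h′′(0) = -352.

f: a_k = 0, 16, 0, -128/3, 0, 512/15, 0, -4096/315, 0, …
g: a_k = -2, -4, -8, -16, -32, -64, -128, -256, -512, …
Weyl lclm of L_f,L_g ⇒ L₀ (ord ≤ 3).
Differentiate: ansatz ord ≤ ord L₀ ⇒ L.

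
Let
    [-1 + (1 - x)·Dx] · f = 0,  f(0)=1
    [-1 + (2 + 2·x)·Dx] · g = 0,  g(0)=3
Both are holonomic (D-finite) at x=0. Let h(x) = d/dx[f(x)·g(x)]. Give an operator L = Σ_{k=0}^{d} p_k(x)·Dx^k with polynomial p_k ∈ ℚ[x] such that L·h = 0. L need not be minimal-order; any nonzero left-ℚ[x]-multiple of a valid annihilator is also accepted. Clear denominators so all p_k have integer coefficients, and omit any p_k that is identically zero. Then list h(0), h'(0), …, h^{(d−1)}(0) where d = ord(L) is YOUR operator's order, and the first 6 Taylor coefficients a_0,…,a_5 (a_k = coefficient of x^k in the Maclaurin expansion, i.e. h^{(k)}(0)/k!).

f: a_k = 1, 1, 1, 1, 1, 1, …
g: a_k = 3, 3/2, -3/8, 3/16, -15/128, 21/256, …
Sym-product of L_f,L_g gives L₀ (≤ ord 1).
Differentiate: ansatz ord ≤ ord L₀ ⇒ L.
L = (11 + 18·x + 3·x^2) + (-6 - 2·x + 6·x^2 + 2·x^3)·Dx  (order 1).
h: a_k = 9/2, 33/4, 207/16, 537/32, 5475/256, 12951/512, …
ICs: h(0) = 9/2.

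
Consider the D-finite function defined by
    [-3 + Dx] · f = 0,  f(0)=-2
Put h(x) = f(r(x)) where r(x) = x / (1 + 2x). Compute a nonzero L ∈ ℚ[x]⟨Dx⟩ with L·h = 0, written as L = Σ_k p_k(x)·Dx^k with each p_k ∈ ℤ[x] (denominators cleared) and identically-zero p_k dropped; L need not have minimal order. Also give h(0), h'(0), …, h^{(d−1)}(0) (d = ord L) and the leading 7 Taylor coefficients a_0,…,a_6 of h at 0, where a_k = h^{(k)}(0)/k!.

f: a_k = -2, -6, -9, -9, -27/4, -81/20, -81/40, …
Substitute x→r, Dx→(1/r')Dx; clear ⇒ L₀.
L = -3 + (1 + 4·x + 4·x^2)·Dx  (order 1).
h: a_k = -2, -6, 3, 3, -51/4, 519/20, -1581/40, …
ICs: h(0) = -2.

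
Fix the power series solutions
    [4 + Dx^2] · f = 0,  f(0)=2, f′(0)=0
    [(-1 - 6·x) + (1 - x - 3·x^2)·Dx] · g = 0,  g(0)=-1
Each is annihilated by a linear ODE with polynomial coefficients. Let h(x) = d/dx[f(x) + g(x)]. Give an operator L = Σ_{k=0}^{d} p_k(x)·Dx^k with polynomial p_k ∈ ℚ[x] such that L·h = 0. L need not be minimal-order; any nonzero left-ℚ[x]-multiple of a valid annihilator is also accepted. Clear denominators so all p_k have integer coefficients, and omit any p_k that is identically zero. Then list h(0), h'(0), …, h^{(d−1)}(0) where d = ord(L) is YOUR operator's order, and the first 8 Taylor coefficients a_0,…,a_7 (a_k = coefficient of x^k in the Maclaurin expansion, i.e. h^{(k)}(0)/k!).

f: a_k = 2, 0, -4, 0, 4/3, 0, -8/45, 0, …
g: a_k = -1, -1, -4, -7, -19, -40, -97, -217, …
L₀ := lclm(L_f,L_g); ord L₀ ≤ 2+1.
Derive L from L₀ (diff closure).
L = (976 + 5056·x + 17104·x^2 + 11760·x^3 + 18720·x^4 + 3888·x^5 + 3888·x^6) + (-92 - 516·x + 372·x^2 + 1232·x^3 + 2280·x^4 + 3240·x^5 + 1512·x^6 + 1296·x^7)·Dx + (244 + 1264·x + 4276·x^2 + 2940·x^3 + 4680·x^4 + 972·x^5 + 972·x^6)·Dx^2 + (-23 - 129·x + 93·x^2 + 308·x^3 + 570·x^4 + 810·x^5 + 378·x^6 + 324·x^7)·Dx^3  (order 3).
h: a_k = -1, -16, -21, -212/3, -200, -8746/15, -1519, -1280128/315, …
ICs: h(0) = -1, h′(0) = -16, h′′(0) = -42.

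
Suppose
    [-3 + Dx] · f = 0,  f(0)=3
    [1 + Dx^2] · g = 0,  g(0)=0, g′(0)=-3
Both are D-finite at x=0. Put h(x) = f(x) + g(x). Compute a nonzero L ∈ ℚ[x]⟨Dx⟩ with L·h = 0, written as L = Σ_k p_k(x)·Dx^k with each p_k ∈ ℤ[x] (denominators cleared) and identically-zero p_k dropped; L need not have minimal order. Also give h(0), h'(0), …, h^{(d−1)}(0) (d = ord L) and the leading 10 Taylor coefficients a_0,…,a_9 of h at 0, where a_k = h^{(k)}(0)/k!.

L = -3 + Dx - 3·Dx^2 + Dx^3  (order 3).
h: a_k = 3, 6, 27/2, 14, 81/8, 121/20, 243/80, 547/420, 2187/4480, 9841/60480, …
ICs: h(0) = 3, h′(0) = 6, h′′(0) = 27.

f: a_k = 3, 9, 27/2, 27/2, 81/8, 243/40, 243/80, 729/560, 2187/4480, 729/4480, …
g: a_k = 0, -3, 0, 1/2, 0, -1/40, 0, 1/1680, 0, -1/120960, …
Sum ⇒ L₀ = lclm(L_f,L_g) in ℚ(x)⟨Dx⟩.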